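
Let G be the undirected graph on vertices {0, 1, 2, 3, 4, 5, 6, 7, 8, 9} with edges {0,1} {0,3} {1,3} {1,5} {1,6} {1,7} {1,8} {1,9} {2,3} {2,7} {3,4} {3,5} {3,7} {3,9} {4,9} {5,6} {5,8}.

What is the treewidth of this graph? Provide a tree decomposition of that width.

Each bag holds 3 vertices, so the decomposition has width 2, which upper-bounds the treewidth. On the other hand G contains the 3-clique {1, 5, 8}. A clique must lie in a single bag of any decomposition, so no decomposition can have width below 2. Combining the bounds, tw(G) = 2.

Treewidth 2.
One optimal decomposition is:
Bags: B1 = {1, 3, 9}  B2 = {1, 3, 7}  B3 = {0, 1, 3}  B4 = {2, 3, 7}  B5 = {1, 3, 5}  B6 = {1, 5, 8}  B7 = {1, 5, 6}  B8 = {3, 4, 9}
Tree: B1–B2, B2–B3, B2–B4, B1–B5, B5–B6, B5–B7, B1–B8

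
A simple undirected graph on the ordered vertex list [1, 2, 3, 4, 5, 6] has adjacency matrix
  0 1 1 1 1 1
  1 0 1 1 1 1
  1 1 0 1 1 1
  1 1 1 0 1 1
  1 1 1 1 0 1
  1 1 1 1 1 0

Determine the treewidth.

5

A width-5 tree decomposition is:
Bags: B1 = {1, 2, 3, 4, 5, 6}
Tree: (single bag)
With just one bag of size 6, the width is 6 − 1 = 5, so tw(G) ≤ 5. Conversely, {1, 2, 3, 4, 5, 6} is a clique of size 6, and the vertices of any clique must share a bag in every tree decomposition; so some bag has ≥ 6 vertices and tw(G) ≥ 5. Combining the bounds, tw(G) = 5.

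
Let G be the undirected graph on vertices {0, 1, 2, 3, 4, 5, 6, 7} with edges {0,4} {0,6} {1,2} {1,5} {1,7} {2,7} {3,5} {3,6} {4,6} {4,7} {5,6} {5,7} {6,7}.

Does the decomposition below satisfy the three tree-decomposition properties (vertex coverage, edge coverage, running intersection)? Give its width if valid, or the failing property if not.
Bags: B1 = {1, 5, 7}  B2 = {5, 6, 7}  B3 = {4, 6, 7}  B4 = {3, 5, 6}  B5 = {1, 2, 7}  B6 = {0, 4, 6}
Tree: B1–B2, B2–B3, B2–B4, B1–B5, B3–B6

Yes; width 2.

Vertex coverage: the bags together contain {0, 1, 2, 3, 4, 5, 6, 7}, the full vertex set. Edge coverage: each edge of G has both endpoints in at least one bag. Running intersection: for every vertex, the bags containing it form a connected subtree. All three properties hold, so this is a valid tree decomposition of width max|bag| − 1 = 2, and hence tw(G) ≤ 2.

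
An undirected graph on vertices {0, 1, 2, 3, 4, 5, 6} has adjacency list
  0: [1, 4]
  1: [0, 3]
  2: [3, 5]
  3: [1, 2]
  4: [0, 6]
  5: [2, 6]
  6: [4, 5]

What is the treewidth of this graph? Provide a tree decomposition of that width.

Treewidth 2.
One optimal decomposition is:
Bags: B1 = {0, 1, 4}  B2 = {1, 4, 6}  B3 = {1, 5, 6}  B4 = {1, 2, 5}  B5 = {1, 2, 3}
Tree: B1–B2, B2–B3, B3–B4, B4–B5

Each bag holds 3 vertices, so the decomposition has width 2, which upper-bounds the treewidth. For the lower bound, G contains the cycle 1–0–4–6–5–2–3–1, so G is not a forest; only forests have treewidth ≤ 1, hence tw(G) ≥ 2. The upper and lower bounds meet at 2, so that is the treewidth.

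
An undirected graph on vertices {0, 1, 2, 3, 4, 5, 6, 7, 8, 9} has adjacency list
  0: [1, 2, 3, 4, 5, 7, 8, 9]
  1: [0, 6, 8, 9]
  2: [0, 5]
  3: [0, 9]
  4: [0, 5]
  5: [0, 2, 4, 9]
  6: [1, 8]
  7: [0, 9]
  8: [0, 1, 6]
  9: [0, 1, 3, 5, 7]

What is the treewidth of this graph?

2

A width-2 tree decomposition is:
Bags: B1 = {0, 1, 9}  B2 = {0, 5, 9}  B3 = {0, 1, 8}  B4 = {1, 6, 8}  B5 = {0, 3, 9}  B6 = {0, 7, 9}  B7 = {0, 4, 5}  B8 = {0, 2, 5}
Tree: B1–B2, B1–B3, B3–B4, B2–B5, B5–B6, B2–B7, B7–B8
Every bag has size at most 3, so the width is 3 − 1 = 2 and tw(G) ≤ 2. On the other hand G contains the 3-clique {0, 1, 8}. A clique must lie in a single bag of any decomposition, so no decomposition can have width below 2. Hence tw(G) = 2 exactly.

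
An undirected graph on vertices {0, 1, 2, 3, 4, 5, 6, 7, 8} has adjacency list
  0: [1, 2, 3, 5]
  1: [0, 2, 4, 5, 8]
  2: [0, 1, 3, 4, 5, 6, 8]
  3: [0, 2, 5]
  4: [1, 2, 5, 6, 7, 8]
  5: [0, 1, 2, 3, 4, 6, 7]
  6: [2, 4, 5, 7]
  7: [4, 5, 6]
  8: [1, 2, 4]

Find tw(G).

3

A width-3 tree decomposition is:
Bags: B1 = {0, 2, 3, 5}  B2 = {0, 1, 2, 5}  B3 = {1, 2, 4, 5}  B4 = {1, 2, 4, 8}  B5 = {2, 4, 5, 6}  B6 = {4, 5, 6, 7}
Tree: B1–B2, B2–B3, B3–B4, B3–B5, B5–B6
Every bag has size at most 4, so the width is 4 − 1 = 3 and tw(G) ≤ 3. For the lower bound, the 4 vertices {1, 2, 4, 8} are pairwise adjacent, and any tree decomposition puts a clique entirely inside one bag — forcing width ≥ 3. Hence tw(G) = 3 exactly.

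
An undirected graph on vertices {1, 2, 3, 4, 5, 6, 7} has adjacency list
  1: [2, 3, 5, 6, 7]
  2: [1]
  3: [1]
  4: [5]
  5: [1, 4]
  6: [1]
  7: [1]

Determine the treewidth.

A width-1 tree decomposition is:
Bags: B1 = {1, 2}  B2 = {1, 5}  B3 = {1, 6}  B4 = {1, 7}  B5 = {4, 5}  B6 = {1, 3}
Tree: B1–B2, B2–B3, B3–B4, B2–B5, B3–B6
The largest bag has 2 vertices, giving width 1; this decomposition certifies tw(G) ≤ 1. Since G has at least one edge (e.g. 2–1), it is not an edgeless graph, so tw(G) ≥ 1. Combining the bounds, tw(G) = 1.

1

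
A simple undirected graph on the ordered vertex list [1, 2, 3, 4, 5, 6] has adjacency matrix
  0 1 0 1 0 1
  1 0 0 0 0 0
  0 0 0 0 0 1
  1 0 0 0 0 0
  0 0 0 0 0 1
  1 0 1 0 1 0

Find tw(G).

1

A width-1 tree decomposition is:
Bags: B1 = {1, 6}  B2 = {1, 2}  B3 = {3, 6}  B4 = {5, 6}  B5 = {1, 4}
Tree: B1–B2, B1–B3, B3–B4, B1–B5
Each bag holds 2 vertices, so the decomposition has width 1, which upper-bounds the treewidth. G has an edge, so its treewidth is at least 1. Combining the bounds, tw(G) = 1.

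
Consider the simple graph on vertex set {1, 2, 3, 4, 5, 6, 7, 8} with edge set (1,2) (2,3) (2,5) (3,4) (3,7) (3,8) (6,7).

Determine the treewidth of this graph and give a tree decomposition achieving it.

Treewidth 1.
One such decomposition:
Bags: B1 = {2, 3}  B2 = {1, 2}  B3 = {3, 4}  B4 = {3, 8}  B5 = {3, 7}  B6 = {2, 5}  B7 = {6, 7}
Tree: B1–B2, B1–B3, B1–B4, B4–B5, B1–B6, B5–B7

Every bag has size at most 2, so the width is 2 − 1 = 1 and tw(G) ≤ 1. Since G has at least one edge (e.g. 3–2), it is not an edgeless graph, so tw(G) ≥ 1. Hence tw(G) = 1 exactly.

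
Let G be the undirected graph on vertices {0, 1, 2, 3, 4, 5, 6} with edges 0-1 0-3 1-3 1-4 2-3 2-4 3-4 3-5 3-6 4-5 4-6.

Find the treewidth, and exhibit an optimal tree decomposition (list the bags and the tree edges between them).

Treewidth 2.
One optimal decomposition is:
Bags: B1 = {1, 3, 4}  B2 = {3, 4, 5}  B3 = {3, 4, 6}  B4 = {2, 3, 4}  B5 = {0, 1, 3}
Tree: B1–B2, B2–B3, B2–B4, B1–B5

The largest bag has 3 vertices, giving width 2; this decomposition certifies tw(G) ≤ 2. On the other hand G contains the 3-clique {0, 1, 3}. A clique must lie in a single bag of any decomposition, so no decomposition can have width below 2. Combining the bounds, tw(G) = 2.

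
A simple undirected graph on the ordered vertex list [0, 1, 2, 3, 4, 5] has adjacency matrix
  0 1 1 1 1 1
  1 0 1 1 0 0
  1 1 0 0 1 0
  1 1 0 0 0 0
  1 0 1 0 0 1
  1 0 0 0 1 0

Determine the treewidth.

2

A width-2 tree decomposition is:
Bags: B1 = {0, 1, 2}  B2 = {0, 1, 3}  B3 = {0, 2, 4}  B4 = {0, 4, 5}
Tree: B1–B2, B1–B3, B3–B4
Each bag holds 3 vertices, so the decomposition has width 2, which upper-bounds the treewidth. For the lower bound, the 3 vertices {0, 1, 2} are pairwise adjacent, and any tree decomposition puts a clique entirely inside one bag — forcing width ≥ 2. Therefore the treewidth is 2.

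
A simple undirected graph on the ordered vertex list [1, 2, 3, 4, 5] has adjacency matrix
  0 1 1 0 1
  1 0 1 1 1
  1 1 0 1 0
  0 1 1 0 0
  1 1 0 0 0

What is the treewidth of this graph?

A width-2 tree decomposition is:
Bags: B1 = {2, 3, 4}  B2 = {1, 2, 3}  B3 = {1, 2, 5}
Tree: B1–B2, B2–B3
Every bag has size at most 3, so the width is 3 − 1 = 2 and tw(G) ≤ 2. For the lower bound, the 3 vertices {1, 2, 3} are pairwise adjacent, and any tree decomposition puts a clique entirely inside one bag — forcing width ≥ 2. The upper and lower bounds meet at 2, so that is the treewidth.

2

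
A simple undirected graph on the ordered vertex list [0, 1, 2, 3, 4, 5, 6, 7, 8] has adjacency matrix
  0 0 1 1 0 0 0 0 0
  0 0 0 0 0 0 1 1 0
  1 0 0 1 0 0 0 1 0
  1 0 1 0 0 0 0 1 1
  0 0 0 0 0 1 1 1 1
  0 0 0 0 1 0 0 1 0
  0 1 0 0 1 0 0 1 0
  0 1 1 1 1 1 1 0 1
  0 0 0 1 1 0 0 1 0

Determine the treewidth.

2

A width-2 tree decomposition is:
Bags: B1 = {4, 7, 8}  B2 = {3, 7, 8}  B3 = {4, 6, 7}  B4 = {4, 5, 7}  B5 = {2, 3, 7}  B6 = {0, 2, 3}  B7 = {1, 6, 7}
Tree: B1–B2, B1–B3, B3–B4, B2–B5, B5–B6, B3–B7
The largest bag has 3 vertices, giving width 2; this decomposition certifies tw(G) ≤ 2. For the lower bound, the 3 vertices {0, 2, 3} are pairwise adjacent, and any tree decomposition puts a clique entirely inside one bag — forcing width ≥ 2. The upper and lower bounds meet at 2, so that is the treewidth.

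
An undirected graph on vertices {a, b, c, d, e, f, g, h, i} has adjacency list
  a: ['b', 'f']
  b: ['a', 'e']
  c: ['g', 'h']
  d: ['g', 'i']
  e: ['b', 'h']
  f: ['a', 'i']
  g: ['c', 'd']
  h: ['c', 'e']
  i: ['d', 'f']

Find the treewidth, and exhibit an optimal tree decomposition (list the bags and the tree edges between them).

Treewidth 2.
Bags: B1 = {a, b, f}  B2 = {b, f, i}  B3 = {b, d, i}  B4 = {b, d, g}  B5 = {b, c, g}  B6 = {b, c, h}  B7 = {b, e, h}
Tree: B1–B2, B2–B3, B3–B4, B4–B5, B5–B6, B6–B7

Each bag holds 3 vertices, so the decomposition has width 2, which upper-bounds the treewidth. Since b–a–f–i–d–g–c–h–e–b is a cycle in G, G is not acyclic. Forests are exactly the graphs of treewidth ≤ 1, so tw(G) ≥ 2. Hence tw(G) = 2 exactly.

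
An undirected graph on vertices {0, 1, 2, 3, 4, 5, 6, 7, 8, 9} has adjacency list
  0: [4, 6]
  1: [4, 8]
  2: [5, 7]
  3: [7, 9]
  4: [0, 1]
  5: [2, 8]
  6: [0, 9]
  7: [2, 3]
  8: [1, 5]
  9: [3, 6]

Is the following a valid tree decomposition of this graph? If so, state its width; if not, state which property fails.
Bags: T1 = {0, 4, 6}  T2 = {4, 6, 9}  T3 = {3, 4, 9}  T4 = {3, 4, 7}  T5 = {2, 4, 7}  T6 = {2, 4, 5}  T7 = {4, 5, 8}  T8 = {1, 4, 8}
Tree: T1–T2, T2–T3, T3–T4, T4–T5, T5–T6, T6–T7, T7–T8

Checking the three conditions: (i) the bags cover all of {0, 1, 2, 3, 4, 5, 6, 7, 8, 9}; (ii) for each edge, some bag contains both endpoints; (iii) the bags containing any fixed vertex form a subtree. All hold, so the decomposition is valid with width 3 − 1 = 2.

Yes; width 2.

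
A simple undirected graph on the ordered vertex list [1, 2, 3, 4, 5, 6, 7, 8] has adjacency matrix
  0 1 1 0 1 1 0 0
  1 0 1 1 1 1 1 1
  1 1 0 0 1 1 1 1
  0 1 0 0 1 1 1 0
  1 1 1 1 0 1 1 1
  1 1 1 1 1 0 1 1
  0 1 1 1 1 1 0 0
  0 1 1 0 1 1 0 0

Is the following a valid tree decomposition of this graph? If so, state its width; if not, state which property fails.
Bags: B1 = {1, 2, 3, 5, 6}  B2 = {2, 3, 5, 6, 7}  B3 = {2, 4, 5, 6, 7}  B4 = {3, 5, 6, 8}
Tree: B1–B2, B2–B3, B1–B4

A tree decomposition must satisfy three properties: every vertex lies in some bag; for every edge, both endpoints lie together in some bag; and for every vertex, the bags containing it form a connected subtree. Here edge (2,8) lies in no bag, so the decomposition is invalid.

No — edge (2,8) lies in no bag.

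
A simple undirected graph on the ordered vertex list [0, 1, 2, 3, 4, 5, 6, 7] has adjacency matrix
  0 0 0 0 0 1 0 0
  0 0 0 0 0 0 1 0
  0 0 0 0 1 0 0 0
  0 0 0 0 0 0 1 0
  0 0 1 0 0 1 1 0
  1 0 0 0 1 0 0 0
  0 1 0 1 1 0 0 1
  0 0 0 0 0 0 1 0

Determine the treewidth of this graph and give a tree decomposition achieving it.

Every bag has size at most 2, so the width is 2 − 1 = 1 and tw(G) ≤ 1. Since G has at least one edge (e.g. 6–4), it is not an edgeless graph, so tw(G) ≥ 1. Combining the bounds, tw(G) = 1.

Treewidth 1.
Bags: B1 = {4, 6}  B2 = {1, 6}  B3 = {2, 4}  B4 = {3, 6}  B5 = {4, 5}  B6 = {6, 7}  B7 = {0, 5}
Tree: B1–B2, B1–B3, B2–B4, B1–B5, B4–B6, B5–B7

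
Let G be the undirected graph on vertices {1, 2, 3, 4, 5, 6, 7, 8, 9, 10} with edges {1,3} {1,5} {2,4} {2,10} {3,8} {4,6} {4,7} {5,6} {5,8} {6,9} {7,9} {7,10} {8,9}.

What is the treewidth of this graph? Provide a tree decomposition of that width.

Treewidth 2.
One such decomposition:
Bags: B1 = {1, 3, 5}  B2 = {3, 5, 8}  B3 = {5, 6, 8}  B4 = {6, 8, 9}  B5 = {4, 6, 9}  B6 = {4, 7, 9}  B7 = {2, 4, 7}  B8 = {2, 7, 10}
Tree: B1–B2, B2–B3, B3–B4, B4–B5, B5–B6, B6–B7, B7–B8

The largest bag has 3 vertices, giving width 2; this decomposition certifies tw(G) ≤ 2. For the lower bound, G contains the cycle 1–3–8–5–1, so G is not a forest; only forests have treewidth ≤ 1, hence tw(G) ≥ 2. Combining the bounds, tw(G) = 2.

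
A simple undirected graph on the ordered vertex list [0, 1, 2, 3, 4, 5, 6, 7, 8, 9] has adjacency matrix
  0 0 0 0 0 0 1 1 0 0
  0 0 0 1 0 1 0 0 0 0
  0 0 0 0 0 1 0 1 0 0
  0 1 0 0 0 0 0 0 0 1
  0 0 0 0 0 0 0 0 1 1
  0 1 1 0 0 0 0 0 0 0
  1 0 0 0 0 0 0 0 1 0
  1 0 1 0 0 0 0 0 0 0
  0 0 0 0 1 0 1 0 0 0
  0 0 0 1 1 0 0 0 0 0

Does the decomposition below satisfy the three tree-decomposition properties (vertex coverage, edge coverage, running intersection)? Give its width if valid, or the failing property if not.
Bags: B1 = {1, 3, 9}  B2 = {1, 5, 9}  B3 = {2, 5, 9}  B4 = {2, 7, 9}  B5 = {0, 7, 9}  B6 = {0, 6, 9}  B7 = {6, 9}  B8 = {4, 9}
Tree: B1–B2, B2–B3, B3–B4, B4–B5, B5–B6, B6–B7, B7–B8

A tree decomposition must satisfy three properties: every vertex lies in some bag; for every edge, both endpoints lie together in some bag; and for every vertex, the bags containing it form a connected subtree. Here vertex 8 appears in no bag, so the decomposition is invalid.

No — vertex 8 appears in no bag.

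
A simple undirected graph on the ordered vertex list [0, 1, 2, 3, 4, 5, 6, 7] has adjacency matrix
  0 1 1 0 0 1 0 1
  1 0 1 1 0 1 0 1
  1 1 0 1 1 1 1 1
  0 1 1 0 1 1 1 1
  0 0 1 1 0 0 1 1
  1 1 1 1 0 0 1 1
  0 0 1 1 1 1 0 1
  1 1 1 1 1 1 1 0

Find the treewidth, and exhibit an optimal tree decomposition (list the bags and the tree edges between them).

Each bag holds 5 vertices, so the decomposition has width 4, which upper-bounds the treewidth. Conversely, {0, 1, 2, 5, 7} is a clique of size 5, and the vertices of any clique must share a bag in every tree decomposition; so some bag has ≥ 5 vertices and tw(G) ≥ 4. Hence tw(G) = 4 exactly.

Treewidth 4.
One such decomposition:
Bags: B1 = {1, 2, 3, 5, 7}  B2 = {2, 3, 5, 6, 7}  B3 = {0, 1, 2, 5, 7}  B4 = {2, 3, 4, 6, 7}
Tree: B1–B2, B1–B3, B2–B4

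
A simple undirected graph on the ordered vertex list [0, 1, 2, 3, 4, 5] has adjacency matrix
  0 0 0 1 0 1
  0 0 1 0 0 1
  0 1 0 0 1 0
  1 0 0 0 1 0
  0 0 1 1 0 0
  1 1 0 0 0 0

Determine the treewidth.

A width-2 tree decomposition is:
Bags: B1 = {0, 3, 4}  B2 = {0, 4, 5}  B3 = {1, 4, 5}  B4 = {1, 2, 4}
Tree: B1–B2, B2–B3, B3–B4
The largest bag has 3 vertices, giving width 2; this decomposition certifies tw(G) ≤ 2. The edges 4–3–0–5–1–2–4 form a cycle, so G is not a tree and its treewidth is at least 2. The upper and lower bounds meet at 2, so that is the treewidth.

2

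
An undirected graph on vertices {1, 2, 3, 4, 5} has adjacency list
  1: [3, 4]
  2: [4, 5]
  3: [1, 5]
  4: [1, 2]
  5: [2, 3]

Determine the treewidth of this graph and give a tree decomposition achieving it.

Treewidth 2.
One optimal decomposition is:
Bags: B1 = {2, 4, 5}  B2 = {3, 4, 5}  B3 = {1, 3, 4}
Tree: B1–B2, B2–B3

Each bag holds 3 vertices, so the decomposition has width 2, which upper-bounds the treewidth. The edges 4–2–5–3–1–4 form a cycle, so G is not a tree and its treewidth is at least 2. The upper and lower bounds meet at 2, so that is the treewidth.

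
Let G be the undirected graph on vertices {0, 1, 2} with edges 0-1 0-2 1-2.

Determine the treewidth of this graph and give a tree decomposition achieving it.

Treewidth 2.
Bags: B1 = {0, 1, 2}
Tree: (single bag)

A single bag containing all 3 vertices is trivially a valid decomposition of width 2. Conversely, {0, 1, 2} is a clique of size 3, and the vertices of any clique must share a bag in every tree decomposition; so some bag has ≥ 3 vertices and tw(G) ≥ 2. The upper and lower bounds meet at 2, so that is the treewidth.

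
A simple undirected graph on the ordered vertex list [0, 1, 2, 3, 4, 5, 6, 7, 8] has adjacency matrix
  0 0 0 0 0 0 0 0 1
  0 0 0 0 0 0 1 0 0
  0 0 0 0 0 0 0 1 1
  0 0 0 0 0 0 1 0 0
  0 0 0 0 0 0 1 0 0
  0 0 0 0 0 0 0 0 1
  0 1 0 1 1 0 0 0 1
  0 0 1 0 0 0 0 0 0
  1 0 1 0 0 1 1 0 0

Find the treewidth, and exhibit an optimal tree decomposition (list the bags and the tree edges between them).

Each bag holds 2 vertices, so the decomposition has width 1, which upper-bounds the treewidth. Since G has at least one edge (e.g. 6–1), it is not an edgeless graph, so tw(G) ≥ 1. Combining the bounds, tw(G) = 1.

Treewidth 1.
One such decomposition:
Bags: B1 = {1, 6}  B2 = {3, 6}  B3 = {6, 8}  B4 = {2, 8}  B5 = {0, 8}  B6 = {2, 7}  B7 = {5, 8}  B8 = {4, 6}
Tree: B1–B2, B1–B3, B3–B4, B3–B5, B4–B6, B3–B7, B3–B8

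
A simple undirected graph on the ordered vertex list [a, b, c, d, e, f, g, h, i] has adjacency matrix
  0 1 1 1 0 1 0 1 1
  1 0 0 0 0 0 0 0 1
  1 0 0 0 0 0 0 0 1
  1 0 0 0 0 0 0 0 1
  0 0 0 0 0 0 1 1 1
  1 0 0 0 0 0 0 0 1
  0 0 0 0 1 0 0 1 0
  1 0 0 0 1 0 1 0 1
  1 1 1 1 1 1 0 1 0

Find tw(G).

2

A width-2 tree decomposition is:
Bags: B1 = {a, h, i}  B2 = {a, d, i}  B3 = {e, h, i}  B4 = {a, c, i}  B5 = {a, f, i}  B6 = {a, b, i}  B7 = {e, g, h}
Tree: B1–B2, B1–B3, B2–B4, B2–B5, B5–B6, B3–B7
Each bag holds 3 vertices, so the decomposition has width 2, which upper-bounds the treewidth. Conversely, {e, g, h} is a clique of size 3, and the vertices of any clique must share a bag in every tree decomposition; so some bag has ≥ 3 vertices and tw(G) ≥ 2. Hence tw(G) = 2 exactly.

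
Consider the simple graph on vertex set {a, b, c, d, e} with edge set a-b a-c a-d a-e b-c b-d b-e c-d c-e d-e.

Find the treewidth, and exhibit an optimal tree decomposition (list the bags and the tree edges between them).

Treewidth 4.
One such decomposition:
Bags: B1 = {a, b, c, d, e}
Tree: (single bag)

With just one bag of size 5, the width is 5 − 1 = 4, so tw(G) ≤ 4. On the other hand G contains the 5-clique {a, b, c, d, e}. A clique must lie in a single bag of any decomposition, so no decomposition can have width below 4. Combining the bounds, tw(G) = 4.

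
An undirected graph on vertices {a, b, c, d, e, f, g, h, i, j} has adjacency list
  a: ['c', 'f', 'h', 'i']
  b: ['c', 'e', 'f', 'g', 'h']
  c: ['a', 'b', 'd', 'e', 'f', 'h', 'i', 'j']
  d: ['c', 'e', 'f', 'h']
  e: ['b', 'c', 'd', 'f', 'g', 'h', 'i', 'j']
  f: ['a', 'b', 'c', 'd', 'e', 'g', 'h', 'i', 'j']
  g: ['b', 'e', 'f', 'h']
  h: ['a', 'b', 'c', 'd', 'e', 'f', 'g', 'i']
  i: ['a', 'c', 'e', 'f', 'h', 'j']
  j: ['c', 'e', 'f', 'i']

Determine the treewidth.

4

A width-4 tree decomposition is:
Bags: B1 = {c, e, f, h, i}  B2 = {b, c, e, f, h}  B3 = {c, e, f, i, j}  B4 = {b, e, f, g, h}  B5 = {a, c, f, h, i}  B6 = {c, d, e, f, h}
Tree: B1–B2, B1–B3, B2–B4, B1–B5, B1–B6
The largest bag has 5 vertices, giving width 4; this decomposition certifies tw(G) ≤ 4. For the lower bound, the 5 vertices {c, e, f, i, j} are pairwise adjacent, and any tree decomposition puts a clique entirely inside one bag — forcing width ≥ 4. Therefore the treewidth is 4.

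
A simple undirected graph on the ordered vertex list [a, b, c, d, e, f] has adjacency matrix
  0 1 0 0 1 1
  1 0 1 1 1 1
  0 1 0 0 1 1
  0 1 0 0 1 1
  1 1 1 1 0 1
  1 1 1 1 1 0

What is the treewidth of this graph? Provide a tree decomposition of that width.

Treewidth 3.
Bags: B1 = {b, d, e, f}  B2 = {a, b, e, f}  B3 = {b, c, e, f}
Tree: B1–B2, B2–B3

Every bag has size at most 4, so the width is 4 − 1 = 3 and tw(G) ≤ 3. Conversely, {b, d, e, f} is a clique of size 4, and the vertices of any clique must share a bag in every tree decomposition; so some bag has ≥ 4 vertices and tw(G) ≥ 3. The upper and lower bounds meet at 3, so that is the treewidth.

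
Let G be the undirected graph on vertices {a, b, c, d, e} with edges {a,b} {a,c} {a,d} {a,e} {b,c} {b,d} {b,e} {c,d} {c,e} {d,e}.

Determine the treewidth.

A width-4 tree decomposition is:
Bags: B1 = {a, b, c, d, e}
Tree: (single bag)
A single bag containing all 5 vertices is trivially a valid decomposition of width 4. Conversely, {a, b, c, d, e} is a clique of size 5, and the vertices of any clique must share a bag in every tree decomposition; so some bag has ≥ 5 vertices and tw(G) ≥ 4. Therefore the treewidth is 4.

4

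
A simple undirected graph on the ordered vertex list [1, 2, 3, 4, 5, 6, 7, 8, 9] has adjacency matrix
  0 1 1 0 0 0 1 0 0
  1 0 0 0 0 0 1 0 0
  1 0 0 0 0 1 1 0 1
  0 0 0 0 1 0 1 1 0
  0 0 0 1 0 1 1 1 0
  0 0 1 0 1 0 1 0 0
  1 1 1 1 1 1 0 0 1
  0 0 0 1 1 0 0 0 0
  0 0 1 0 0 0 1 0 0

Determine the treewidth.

2

A width-2 tree decomposition is:
Bags: B1 = {5, 6, 7}  B2 = {3, 6, 7}  B3 = {3, 7, 9}  B4 = {1, 3, 7}  B5 = {4, 5, 7}  B6 = {1, 2, 7}  B7 = {4, 5, 8}
Tree: B1–B2, B2–B3, B3–B4, B1–B5, B4–B6, B5–B7
The largest bag has 3 vertices, giving width 2; this decomposition certifies tw(G) ≤ 2. For the lower bound, the 3 vertices {4, 5, 8} are pairwise adjacent, and any tree decomposition puts a clique entirely inside one bag — forcing width ≥ 2. Hence tw(G) = 2 exactly.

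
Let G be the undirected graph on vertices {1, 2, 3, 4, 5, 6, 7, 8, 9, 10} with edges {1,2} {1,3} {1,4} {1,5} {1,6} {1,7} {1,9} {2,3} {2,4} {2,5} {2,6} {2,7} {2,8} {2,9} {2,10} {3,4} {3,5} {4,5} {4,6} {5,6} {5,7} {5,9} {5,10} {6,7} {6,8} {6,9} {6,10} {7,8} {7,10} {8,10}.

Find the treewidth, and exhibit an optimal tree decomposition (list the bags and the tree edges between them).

Treewidth 4.
One such decomposition:
Bags: B1 = {2, 5, 6, 7, 10}  B2 = {1, 2, 5, 6, 7}  B3 = {1, 2, 4, 5, 6}  B4 = {1, 2, 5, 6, 9}  B5 = {1, 2, 3, 4, 5}  B6 = {2, 6, 7, 8, 10}
Tree: B1–B2, B2–B3, B2–B4, B3–B5, B1–B6

Each bag holds 5 vertices, so the decomposition has width 4, which upper-bounds the treewidth. Conversely, {2, 6, 7, 8, 10} is a clique of size 5, and the vertices of any clique must share a bag in every tree decomposition; so some bag has ≥ 5 vertices and tw(G) ≥ 4. The upper and lower bounds meet at 4, so that is the treewidth.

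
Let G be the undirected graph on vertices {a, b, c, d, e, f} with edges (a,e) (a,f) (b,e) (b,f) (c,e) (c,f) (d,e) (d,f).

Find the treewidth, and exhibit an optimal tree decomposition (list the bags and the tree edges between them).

Treewidth 2.
One optimal decomposition is:
Bags: B1 = {a, e, f}  B2 = {b, e, f}  B3 = {c, e, f}  B4 = {d, e, f}
Tree: B1–B2, B2–B3, B3–B4

Every bag has size at most 3, so the width is 3 − 1 = 2 and tw(G) ≤ 2. For the lower bound, G contains the cycle e–a–f–b–e, so G is not a forest; only forests have treewidth ≤ 1, hence tw(G) ≥ 2. Therefore the treewidth is 2.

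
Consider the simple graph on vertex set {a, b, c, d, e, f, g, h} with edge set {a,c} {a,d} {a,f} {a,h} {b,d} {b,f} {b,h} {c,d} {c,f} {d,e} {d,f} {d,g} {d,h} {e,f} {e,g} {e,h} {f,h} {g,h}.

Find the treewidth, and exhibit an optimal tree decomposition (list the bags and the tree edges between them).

Treewidth 3.
Bags: B1 = {d, e, f, h}  B2 = {b, d, f, h}  B3 = {a, d, f, h}  B4 = {a, c, d, f}  B5 = {d, e, g, h}
Tree: B1–B2, B1–B3, B3–B4, B1–B5

The largest bag has 4 vertices, giving width 3; this decomposition certifies tw(G) ≤ 3. For the lower bound, the 4 vertices {d, e, g, h} are pairwise adjacent, and any tree decomposition puts a clique entirely inside one bag — forcing width ≥ 3. Hence tw(G) = 3 exactly.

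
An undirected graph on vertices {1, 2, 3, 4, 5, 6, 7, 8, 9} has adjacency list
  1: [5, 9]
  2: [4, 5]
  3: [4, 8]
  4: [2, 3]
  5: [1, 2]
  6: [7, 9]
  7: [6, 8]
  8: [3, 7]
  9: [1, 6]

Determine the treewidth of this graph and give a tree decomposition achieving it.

The largest bag has 3 vertices, giving width 2; this decomposition certifies tw(G) ≤ 2. The edges 1–9–6–7–8–3–4–2–5–1 form a cycle, so G is not a tree and its treewidth is at least 2. Therefore the treewidth is 2.

Treewidth 2.
Bags: B1 = {1, 6, 9}  B2 = {1, 6, 7}  B3 = {1, 7, 8}  B4 = {1, 3, 8}  B5 = {1, 3, 4}  B6 = {1, 2, 4}  B7 = {1, 2, 5}
Tree: B1–B2, B2–B3, B3–B4, B4–B5, B5–B6, B6–B7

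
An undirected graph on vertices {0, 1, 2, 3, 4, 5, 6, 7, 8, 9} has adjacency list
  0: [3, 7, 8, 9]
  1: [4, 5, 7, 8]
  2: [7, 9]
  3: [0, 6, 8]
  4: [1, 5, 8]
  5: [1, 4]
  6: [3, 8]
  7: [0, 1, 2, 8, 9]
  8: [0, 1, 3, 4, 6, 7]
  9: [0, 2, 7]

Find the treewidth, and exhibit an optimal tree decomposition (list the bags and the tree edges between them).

Treewidth 2.
One optimal decomposition is:
Bags: B1 = {0, 7, 9}  B2 = {0, 7, 8}  B3 = {0, 3, 8}  B4 = {1, 7, 8}  B5 = {3, 6, 8}  B6 = {2, 7, 9}  B7 = {1, 4, 8}  B8 = {1, 4, 5}
Tree: B1–B2, B2–B3, B2–B4, B3–B5, B1–B6, B4–B7, B7–B8

The largest bag has 3 vertices, giving width 2; this decomposition certifies tw(G) ≤ 2. On the other hand G contains the 3-clique {0, 3, 8}. A clique must lie in a single bag of any decomposition, so no decomposition can have width below 2. Hence tw(G) = 2 exactly.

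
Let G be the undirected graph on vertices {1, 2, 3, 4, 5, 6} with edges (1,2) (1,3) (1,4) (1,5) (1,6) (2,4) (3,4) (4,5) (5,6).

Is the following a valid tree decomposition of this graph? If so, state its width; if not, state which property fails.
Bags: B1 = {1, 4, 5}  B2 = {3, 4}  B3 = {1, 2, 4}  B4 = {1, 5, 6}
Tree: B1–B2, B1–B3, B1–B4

A tree decomposition must satisfy three properties: every vertex lies in some bag; for every edge, both endpoints lie together in some bag; and for every vertex, the bags containing it form a connected subtree. Here edge (1,3) lies in no bag, so the decomposition is invalid.

No — edge (1,3) lies in no bag.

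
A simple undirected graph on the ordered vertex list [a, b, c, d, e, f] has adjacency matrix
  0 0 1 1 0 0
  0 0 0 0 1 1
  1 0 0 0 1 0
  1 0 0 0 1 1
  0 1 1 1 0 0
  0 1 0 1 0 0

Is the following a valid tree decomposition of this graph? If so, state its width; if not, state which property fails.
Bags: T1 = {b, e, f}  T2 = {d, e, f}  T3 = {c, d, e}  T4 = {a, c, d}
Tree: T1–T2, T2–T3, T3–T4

Yes; width 2.

Vertex coverage: the bags together contain {a, b, c, d, e, f}, the full vertex set. Edge coverage: each edge of G has both endpoints in at least one bag. Running intersection: for every vertex, the bags containing it form a connected subtree. All three properties hold, so this is a valid tree decomposition of width max|bag| − 1 = 2, and hence tw(G) ≤ 2.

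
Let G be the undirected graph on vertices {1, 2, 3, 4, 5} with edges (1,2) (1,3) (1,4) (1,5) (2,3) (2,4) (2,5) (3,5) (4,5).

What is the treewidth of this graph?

A width-3 tree decomposition is:
Bags: B1 = {1, 2, 3, 5}  B2 = {1, 2, 4, 5}
Tree: B1–B2
Every bag has size at most 4, so the width is 4 − 1 = 3 and tw(G) ≤ 3. On the other hand G contains the 4-clique {1, 2, 3, 5}. A clique must lie in a single bag of any decomposition, so no decomposition can have width below 3. The upper and lower bounds meet at 3, so that is the treewidth.

3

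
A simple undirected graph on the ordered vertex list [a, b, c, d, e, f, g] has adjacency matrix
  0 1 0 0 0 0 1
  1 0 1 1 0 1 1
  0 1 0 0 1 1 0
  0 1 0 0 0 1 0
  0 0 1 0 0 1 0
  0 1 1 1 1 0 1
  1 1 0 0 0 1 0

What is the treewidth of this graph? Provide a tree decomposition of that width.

Treewidth 2.
Bags: B1 = {b, f, g}  B2 = {b, c, f}  B3 = {b, d, f}  B4 = {a, b, g}  B5 = {c, e, f}
Tree: B1–B2, B2–B3, B1–B4, B2–B5

Each bag holds 3 vertices, so the decomposition has width 2, which upper-bounds the treewidth. For the lower bound, the 3 vertices {a, b, g} are pairwise adjacent, and any tree decomposition puts a clique entirely inside one bag — forcing width ≥ 2. Combining the bounds, tw(G) = 2.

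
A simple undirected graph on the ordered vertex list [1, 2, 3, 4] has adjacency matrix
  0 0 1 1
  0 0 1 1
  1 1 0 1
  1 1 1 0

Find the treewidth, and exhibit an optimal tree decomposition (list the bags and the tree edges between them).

Treewidth 2.
One optimal decomposition is:
Bags: B1 = {1, 3, 4}  B2 = {2, 3, 4}
Tree: B1–B2

The largest bag has 3 vertices, giving width 2; this decomposition certifies tw(G) ≤ 2. Conversely, {1, 3, 4} is a clique of size 3, and the vertices of any clique must share a bag in every tree decomposition; so some bag has ≥ 3 vertices and tw(G) ≥ 2. Hence tw(G) = 2 exactly.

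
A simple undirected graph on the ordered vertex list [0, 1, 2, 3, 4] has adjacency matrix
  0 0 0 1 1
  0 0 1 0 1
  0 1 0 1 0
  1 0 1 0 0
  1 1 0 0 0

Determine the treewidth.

2

A width-2 tree decomposition is:
Bags: B1 = {1, 2, 4}  B2 = {2, 3, 4}  B3 = {0, 3, 4}
Tree: B1–B2, B2–B3
Every bag has size at most 3, so the width is 3 − 1 = 2 and tw(G) ≤ 2. Since 4–1–2–3–0–4 is a cycle in G, G is not acyclic. Forests are exactly the graphs of treewidth ≤ 1, so tw(G) ≥ 2. Hence tw(G) = 2 exactly.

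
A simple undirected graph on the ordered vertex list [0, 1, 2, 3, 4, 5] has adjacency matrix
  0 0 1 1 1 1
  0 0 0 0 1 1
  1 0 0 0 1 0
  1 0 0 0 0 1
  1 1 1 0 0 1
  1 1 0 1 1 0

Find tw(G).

A width-2 tree decomposition is:
Bags: B1 = {0, 2, 4}  B2 = {0, 4, 5}  B3 = {0, 3, 5}  B4 = {1, 4, 5}
Tree: B1–B2, B2–B3, B2–B4
Every bag has size at most 3, so the width is 3 − 1 = 2 and tw(G) ≤ 2. Conversely, {0, 3, 5} is a clique of size 3, and the vertices of any clique must share a bag in every tree decomposition; so some bag has ≥ 3 vertices and tw(G) ≥ 2. Combining the bounds, tw(G) = 2.

2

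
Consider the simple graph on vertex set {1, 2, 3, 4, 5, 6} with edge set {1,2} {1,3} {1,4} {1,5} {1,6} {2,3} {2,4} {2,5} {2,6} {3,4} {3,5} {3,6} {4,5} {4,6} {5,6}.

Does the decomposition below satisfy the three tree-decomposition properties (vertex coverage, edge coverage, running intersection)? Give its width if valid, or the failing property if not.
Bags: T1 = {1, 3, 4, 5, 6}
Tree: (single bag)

No — vertex 2 appears in no bag.

A tree decomposition must satisfy three properties: every vertex lies in some bag; for every edge, both endpoints lie together in some bag; and for every vertex, the bags containing it form a connected subtree. Here vertex 2 appears in no bag, so the decomposition is invalid.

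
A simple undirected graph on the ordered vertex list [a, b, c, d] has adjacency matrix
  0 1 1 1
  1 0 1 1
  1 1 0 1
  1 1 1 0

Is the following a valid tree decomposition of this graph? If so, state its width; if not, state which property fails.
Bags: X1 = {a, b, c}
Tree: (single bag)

No — vertex d appears in no bag.

A tree decomposition must satisfy three properties: every vertex lies in some bag; for every edge, both endpoints lie together in some bag; and for every vertex, the bags containing it form a connected subtree. Here vertex d appears in no bag, so the decomposition is invalid.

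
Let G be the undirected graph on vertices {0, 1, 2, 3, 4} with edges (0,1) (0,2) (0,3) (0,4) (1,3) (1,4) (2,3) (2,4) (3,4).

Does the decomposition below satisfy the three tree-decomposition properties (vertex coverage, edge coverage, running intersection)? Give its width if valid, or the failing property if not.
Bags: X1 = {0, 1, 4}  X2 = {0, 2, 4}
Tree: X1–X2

A tree decomposition must satisfy three properties: every vertex lies in some bag; for every edge, both endpoints lie together in some bag; and for every vertex, the bags containing it form a connected subtree. Here vertex 3 appears in no bag, so the decomposition is invalid.

No — vertex 3 appears in no bag.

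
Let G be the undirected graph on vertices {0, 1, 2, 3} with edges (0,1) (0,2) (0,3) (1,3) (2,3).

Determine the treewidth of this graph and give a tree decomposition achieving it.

Each bag holds 3 vertices, so the decomposition has width 2, which upper-bounds the treewidth. For the lower bound, the 3 vertices {0, 1, 3} are pairwise adjacent, and any tree decomposition puts a clique entirely inside one bag — forcing width ≥ 2. Hence tw(G) = 2 exactly.

Treewidth 2.
One optimal decomposition is:
Bags: B1 = {0, 1, 3}  B2 = {0, 2, 3}
Tree: B1–B2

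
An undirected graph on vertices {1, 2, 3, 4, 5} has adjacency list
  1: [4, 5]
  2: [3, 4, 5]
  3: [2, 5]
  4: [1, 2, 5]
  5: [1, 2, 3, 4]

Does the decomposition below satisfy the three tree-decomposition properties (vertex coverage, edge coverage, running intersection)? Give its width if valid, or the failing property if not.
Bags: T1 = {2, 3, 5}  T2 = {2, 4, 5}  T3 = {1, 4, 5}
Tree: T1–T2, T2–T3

Yes; width 2.

Vertex coverage: the bags together contain {1, 2, 3, 4, 5}, the full vertex set. Edge coverage: each edge of G has both endpoints in at least one bag. Running intersection: for every vertex, the bags containing it form a connected subtree. All three properties hold, so this is a valid tree decomposition of width max|bag| − 1 = 2, and hence tw(G) ≤ 2.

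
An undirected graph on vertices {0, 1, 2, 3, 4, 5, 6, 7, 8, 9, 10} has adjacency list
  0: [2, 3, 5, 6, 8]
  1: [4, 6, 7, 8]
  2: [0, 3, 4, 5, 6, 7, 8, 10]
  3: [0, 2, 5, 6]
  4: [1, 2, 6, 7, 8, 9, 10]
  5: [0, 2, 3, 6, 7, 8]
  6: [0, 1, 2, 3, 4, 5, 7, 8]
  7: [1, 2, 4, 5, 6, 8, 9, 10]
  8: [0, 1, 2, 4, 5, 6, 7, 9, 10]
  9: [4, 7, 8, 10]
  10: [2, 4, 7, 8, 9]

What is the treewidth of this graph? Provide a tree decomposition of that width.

Every bag has size at most 5, so the width is 5 − 1 = 4 and tw(G) ≤ 4. For the lower bound, the 5 vertices {0, 2, 5, 6, 8} are pairwise adjacent, and any tree decomposition puts a clique entirely inside one bag — forcing width ≥ 4. Combining the bounds, tw(G) = 4.

Treewidth 4.
Bags: B1 = {2, 4, 6, 7, 8}  B2 = {2, 5, 6, 7, 8}  B3 = {1, 4, 6, 7, 8}  B4 = {2, 4, 7, 8, 10}  B5 = {4, 7, 8, 9, 10}  B6 = {0, 2, 5, 6, 8}  B7 = {0, 2, 3, 5, 6}
Tree: B1–B2, B1–B3, B1–B4, B4–B5, B2–B6, B6–B7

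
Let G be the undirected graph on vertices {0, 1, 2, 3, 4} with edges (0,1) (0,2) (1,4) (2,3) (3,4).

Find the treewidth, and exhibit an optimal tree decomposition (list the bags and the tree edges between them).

Each bag holds 3 vertices, so the decomposition has width 2, which upper-bounds the treewidth. Since 1–4–3–2–0–1 is a cycle in G, G is not acyclic. Forests are exactly the graphs of treewidth ≤ 1, so tw(G) ≥ 2. Combining the bounds, tw(G) = 2.

Treewidth 2.
Bags: B1 = {1, 3, 4}  B2 = {1, 2, 3}  B3 = {0, 1, 2}
Tree: B1–B2, B2–B3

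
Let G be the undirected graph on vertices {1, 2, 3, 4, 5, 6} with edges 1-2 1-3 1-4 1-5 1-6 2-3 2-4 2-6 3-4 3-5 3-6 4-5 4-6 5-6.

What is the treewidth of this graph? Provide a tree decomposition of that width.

Every bag has size at most 5, so the width is 5 − 1 = 4 and tw(G) ≤ 4. Conversely, {1, 2, 3, 4, 6} is a clique of size 5, and the vertices of any clique must share a bag in every tree decomposition; so some bag has ≥ 5 vertices and tw(G) ≥ 4. Therefore the treewidth is 4.

Treewidth 4.
One optimal decomposition is:
Bags: B1 = {1, 3, 4, 5, 6}  B2 = {1, 2, 3, 4, 6}
Tree: B1–B2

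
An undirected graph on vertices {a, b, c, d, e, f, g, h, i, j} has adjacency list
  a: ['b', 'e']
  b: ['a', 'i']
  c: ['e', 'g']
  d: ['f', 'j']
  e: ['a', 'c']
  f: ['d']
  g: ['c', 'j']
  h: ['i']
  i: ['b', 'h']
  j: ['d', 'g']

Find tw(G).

A width-1 tree decomposition is:
Bags: B1 = {h, i}  B2 = {b, i}  B3 = {a, b}  B4 = {a, e}  B5 = {c, e}  B6 = {c, g}  B7 = {g, j}  B8 = {d, j}  B9 = {d, f}
Tree: B1–B2, B2–B3, B3–B4, B4–B5, B5–B6, B6–B7, B7–B8, B8–B9
Each bag holds 2 vertices, so the decomposition has width 1, which upper-bounds the treewidth. Any graph with an edge has treewidth ≥ 1, and G has the edge h–i. Combining the bounds, tw(G) = 1.

1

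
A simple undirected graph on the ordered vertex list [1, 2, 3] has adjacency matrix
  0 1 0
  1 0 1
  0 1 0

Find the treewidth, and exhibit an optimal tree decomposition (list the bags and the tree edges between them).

Treewidth 1.
One such decomposition:
Bags: B1 = {2, 3}  B2 = {1, 2}
Tree: B1–B2

Each bag holds 2 vertices, so the decomposition has width 1, which upper-bounds the treewidth. Any graph with an edge has treewidth ≥ 1, and G has the edge 2–3. Combining the bounds, tw(G) = 1.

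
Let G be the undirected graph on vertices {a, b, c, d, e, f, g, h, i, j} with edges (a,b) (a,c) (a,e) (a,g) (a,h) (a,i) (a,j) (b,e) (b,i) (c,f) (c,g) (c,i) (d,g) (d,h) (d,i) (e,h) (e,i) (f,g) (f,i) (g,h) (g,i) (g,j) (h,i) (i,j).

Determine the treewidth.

A width-3 tree decomposition is:
Bags: B1 = {a, c, g, i}  B2 = {c, f, g, i}  B3 = {a, g, i, j}  B4 = {a, g, h, i}  B5 = {a, e, h, i}  B6 = {d, g, h, i}  B7 = {a, b, e, i}
Tree: B1–B2, B1–B3, B1–B4, B4–B5, B4–B6, B5–B7
The largest bag has 4 vertices, giving width 3; this decomposition certifies tw(G) ≤ 3. For the lower bound, the 4 vertices {d, g, h, i} are pairwise adjacent, and any tree decomposition puts a clique entirely inside one bag — forcing width ≥ 3. Combining the bounds, tw(G) = 3.

3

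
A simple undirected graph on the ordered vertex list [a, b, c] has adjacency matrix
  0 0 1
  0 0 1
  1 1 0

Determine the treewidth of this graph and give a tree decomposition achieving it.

The largest bag has 2 vertices, giving width 1; this decomposition certifies tw(G) ≤ 1. Any graph with an edge has treewidth ≥ 1, and G has the edge c–b. Hence tw(G) = 1 exactly.

Treewidth 1.
One such decomposition:
Bags: B1 = {b, c}  B2 = {a, c}
Tree: B1–B2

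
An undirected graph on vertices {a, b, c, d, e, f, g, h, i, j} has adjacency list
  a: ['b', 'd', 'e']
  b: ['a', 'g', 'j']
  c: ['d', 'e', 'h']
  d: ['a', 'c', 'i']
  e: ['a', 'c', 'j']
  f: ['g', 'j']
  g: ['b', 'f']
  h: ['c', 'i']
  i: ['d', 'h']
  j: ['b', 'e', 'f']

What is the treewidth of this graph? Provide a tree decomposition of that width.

Treewidth 2.
One such decomposition:
Bags: B1 = {c, h, i}  B2 = {c, d, i}  B3 = {c, d, e}  B4 = {a, d, e}  B5 = {a, e, j}  B6 = {a, b, j}  B7 = {b, f, j}  B8 = {b, f, g}
Tree: B1–B2, B2–B3, B3–B4, B4–B5, B5–B6, B6–B7, B7–B8

Every bag has size at most 3, so the width is 3 − 1 = 2 and tw(G) ≤ 2. Since h–i–d–c–h is a cycle in G, G is not acyclic. Forests are exactly the graphs of treewidth ≤ 1, so tw(G) ≥ 2. The upper and lower bounds meet at 2, so that is the treewidth.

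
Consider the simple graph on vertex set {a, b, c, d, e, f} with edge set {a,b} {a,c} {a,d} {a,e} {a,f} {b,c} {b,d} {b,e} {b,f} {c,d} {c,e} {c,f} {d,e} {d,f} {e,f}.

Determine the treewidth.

5

A width-5 tree decomposition is:
Bags: B1 = {a, b, c, d, e, f}
Tree: (single bag)
With just one bag of size 6, the width is 6 − 1 = 5, so tw(G) ≤ 5. On the other hand G contains the 6-clique {a, b, c, d, e, f}. A clique must lie in a single bag of any decomposition, so no decomposition can have width below 5. The upper and lower bounds meet at 5, so that is the treewidth.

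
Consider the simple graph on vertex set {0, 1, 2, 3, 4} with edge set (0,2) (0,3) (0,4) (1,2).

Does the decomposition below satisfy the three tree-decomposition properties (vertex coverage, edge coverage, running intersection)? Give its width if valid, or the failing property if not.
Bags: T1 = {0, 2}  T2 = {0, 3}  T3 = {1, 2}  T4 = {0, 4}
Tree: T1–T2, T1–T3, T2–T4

Yes; width 1.

Checking the three conditions: (i) the bags cover all of {0, 1, 2, 3, 4}; (ii) for each edge, some bag contains both endpoints; (iii) the bags containing any fixed vertex form a subtree. All hold, so the decomposition is valid with width 2 − 1 = 1.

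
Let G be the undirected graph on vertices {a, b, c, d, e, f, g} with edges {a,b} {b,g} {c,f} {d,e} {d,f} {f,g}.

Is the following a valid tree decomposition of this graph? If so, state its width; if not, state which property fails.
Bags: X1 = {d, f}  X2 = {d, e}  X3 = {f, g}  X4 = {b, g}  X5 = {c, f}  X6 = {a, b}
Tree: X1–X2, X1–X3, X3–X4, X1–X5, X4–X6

Yes; width 1.

Every vertex of G appears in some bag (union = {a, b, c, d, e, f, g}); every edge is covered by a bag; and for each vertex v the set of bags containing v is connected in the bag tree. The decomposition is therefore valid. The largest bag has 2 vertices, so the width is 1.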